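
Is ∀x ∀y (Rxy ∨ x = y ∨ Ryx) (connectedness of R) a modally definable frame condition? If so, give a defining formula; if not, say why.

Any modally definable frame class is closed under disjoint unions.
Take 3 disjoint single-world reflexive frames: each is trivially connected, but their disjoint union has 3 worlds with no edge between distinct components, so it is not connected.
So the class is not modally definable.

No — not modally definable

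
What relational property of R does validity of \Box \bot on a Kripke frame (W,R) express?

Emptiness of R

□⊥ is valid iff no world has any successor (otherwise □⊥ fails at any world with one).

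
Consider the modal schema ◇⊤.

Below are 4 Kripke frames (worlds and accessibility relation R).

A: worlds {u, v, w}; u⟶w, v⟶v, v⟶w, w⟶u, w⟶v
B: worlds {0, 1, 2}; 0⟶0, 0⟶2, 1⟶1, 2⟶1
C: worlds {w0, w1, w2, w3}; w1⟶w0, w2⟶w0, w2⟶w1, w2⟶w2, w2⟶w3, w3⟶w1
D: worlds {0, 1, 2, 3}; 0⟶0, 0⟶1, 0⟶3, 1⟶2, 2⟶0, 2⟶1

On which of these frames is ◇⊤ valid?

The schema corresponds to seriality: ∀x ∃y Rxy.
A: condition met.
B: condition met.
C: fails — world w0 has no successor.
D: fails — world 3 has no successor.
Valid on: A, B.

A, B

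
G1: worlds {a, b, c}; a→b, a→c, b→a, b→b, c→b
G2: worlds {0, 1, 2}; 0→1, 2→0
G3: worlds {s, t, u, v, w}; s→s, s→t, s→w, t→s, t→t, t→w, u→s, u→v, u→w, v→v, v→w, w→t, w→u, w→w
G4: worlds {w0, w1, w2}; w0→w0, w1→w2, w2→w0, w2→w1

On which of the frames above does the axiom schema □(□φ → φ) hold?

none

This is the axiom for shift-reflexivity; its first-order frame correspondent is ∀x ∀y (Rxy → Ryy).
G1: fails — Rba but not Raa.
G2: fails — R01 but not R11.
G3: fails — Rwu but not Ruu.
G4: fails — Rw1w2 but not Rw2w2.
Valid on no frame.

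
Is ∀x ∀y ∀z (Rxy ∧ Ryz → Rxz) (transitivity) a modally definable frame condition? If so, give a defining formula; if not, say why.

Yes, by □r → □□r

Yes: it is transitivity, defined by the 4 schema □r → □□r.
Suppose □r→□□r is valid. Take Rxy, Ryz and set V(r)={w : Rxw}. Then □r at x, so □□r at x, so □r at y, so r at z, i.e. Rxz.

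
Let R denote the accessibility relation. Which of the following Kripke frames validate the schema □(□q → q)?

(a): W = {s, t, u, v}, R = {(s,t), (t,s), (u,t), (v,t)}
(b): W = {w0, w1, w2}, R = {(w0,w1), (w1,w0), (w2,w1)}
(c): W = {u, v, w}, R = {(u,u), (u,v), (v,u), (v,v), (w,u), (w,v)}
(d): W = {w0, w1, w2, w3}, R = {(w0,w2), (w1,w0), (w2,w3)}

The schema corresponds to shift-reflexivity: ∀x ∀y (Rxy → Ryy).
(a): fails — Rvt but not Rtt.
(b): fails — Rw0w1 but not Rw1w1.
(c): condition met.
(d): fails — Rw0w2 but not Rw2w2.

(c)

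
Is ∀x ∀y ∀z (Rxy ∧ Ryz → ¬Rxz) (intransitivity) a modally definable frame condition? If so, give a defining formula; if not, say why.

Any modally definable frame class is closed under surjective bounded morphisms.
The 3-cycle (worlds 0,1,2 with 0→1→2→0) is intransitive. Mapping every world to a single reflexive point • is a surjective bounded morphism; the reflexive point is not intransitive (R••∧R•• but R••).
Hence intransitivity is not modally definable.

No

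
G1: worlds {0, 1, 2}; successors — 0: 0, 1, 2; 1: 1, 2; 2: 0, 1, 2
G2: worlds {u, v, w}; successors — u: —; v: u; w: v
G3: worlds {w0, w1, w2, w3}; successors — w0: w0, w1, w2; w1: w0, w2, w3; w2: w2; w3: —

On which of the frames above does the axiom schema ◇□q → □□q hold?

G2

The schema corresponds to a generalized confluence (Geach) condition: ∀x ∀y ∀z ((xRy ∧ xR²z) → ∃w (yRw ∧ z = w)).
G1: fails — 0R1, 0R²0 but no w with 1Rw and 0=w.
G2: ✓.
G3: fails — w0Rw0, w0R²w3 but no w with w0Rw and w3=w.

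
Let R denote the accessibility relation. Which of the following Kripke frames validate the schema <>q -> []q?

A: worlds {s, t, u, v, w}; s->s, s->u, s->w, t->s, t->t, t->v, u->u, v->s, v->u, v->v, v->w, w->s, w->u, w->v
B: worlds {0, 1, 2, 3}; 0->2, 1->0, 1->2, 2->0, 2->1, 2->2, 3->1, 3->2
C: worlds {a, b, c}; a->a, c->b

Frame correspondent (Sahlqvist): forall x forall y forall z (Rxy & Rxz -> y = z) — i.e. partial functionality.
A: fails — s sees both s and u.
B: fails — 1 sees both 0 and 2.
C: holds.
Valid on: C.

C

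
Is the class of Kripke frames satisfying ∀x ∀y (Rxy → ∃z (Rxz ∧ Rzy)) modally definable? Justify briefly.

Yes, by □□r → □r

Yes: it is density, defined by the C4 schema □□r → □r.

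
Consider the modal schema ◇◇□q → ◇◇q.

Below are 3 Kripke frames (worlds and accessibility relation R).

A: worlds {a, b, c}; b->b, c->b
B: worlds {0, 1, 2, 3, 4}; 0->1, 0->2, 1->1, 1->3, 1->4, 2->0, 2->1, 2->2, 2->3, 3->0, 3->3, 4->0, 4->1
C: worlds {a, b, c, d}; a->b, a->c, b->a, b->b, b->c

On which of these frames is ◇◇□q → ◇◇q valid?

A, B

Frame correspondent (Sahlqvist): ∀x ∀y (xR²y → ∃w (yRw ∧ xR²w)) — i.e. a generalized confluence (Geach) condition.
A: ✓.
B: ✓.
C: fails — aR²c but no w with cRw and aR²w.
Valid on: A, B.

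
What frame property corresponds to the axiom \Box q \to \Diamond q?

Suppose □q→◇q is valid. At any x set V(q)=W. Then □q at x, so ◇q at x, so x has a successor.
Conversely, any frame satisfying \forall x \exists y Rxy validates the schema.
So the correspondent is seriality.

seriality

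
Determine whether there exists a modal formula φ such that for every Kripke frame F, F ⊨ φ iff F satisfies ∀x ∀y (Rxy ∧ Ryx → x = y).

Modal frame validity is preserved under surjective bounded morphisms.
The 4-cycle (worlds a,b,c,d with a→b→c→d→a) is antisymmetric. Sending even-indexed worlds to • and odd-indexed worlds to ∘ is a surjective bounded morphism onto the two-world frame with •↔∘, which is not antisymmetric.
So the class is not modally definable.

No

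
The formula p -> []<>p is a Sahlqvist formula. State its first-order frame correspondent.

Suppose p→□◇p is valid. Take Rxy and set V(p)={x}. Then p at x, so □◇p at x, so ◇p at y, so some z with Ryz has p; z=x, i.e. Ryx.

symmetry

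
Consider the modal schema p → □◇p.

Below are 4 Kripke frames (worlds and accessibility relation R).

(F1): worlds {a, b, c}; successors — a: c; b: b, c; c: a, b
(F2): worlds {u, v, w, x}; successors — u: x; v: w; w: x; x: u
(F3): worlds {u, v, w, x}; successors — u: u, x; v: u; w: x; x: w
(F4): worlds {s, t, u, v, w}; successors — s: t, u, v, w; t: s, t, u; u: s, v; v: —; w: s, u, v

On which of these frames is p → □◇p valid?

The schema corresponds to symmetry: ∀x ∀y (Rxy → Ryx).
(F1): satisfies the condition.
(F2): fails — Rvw but not Rwv.
(F3): fails — Rvu but not Ruv.
(F4): fails — Ruv but not Rvu.

(F1)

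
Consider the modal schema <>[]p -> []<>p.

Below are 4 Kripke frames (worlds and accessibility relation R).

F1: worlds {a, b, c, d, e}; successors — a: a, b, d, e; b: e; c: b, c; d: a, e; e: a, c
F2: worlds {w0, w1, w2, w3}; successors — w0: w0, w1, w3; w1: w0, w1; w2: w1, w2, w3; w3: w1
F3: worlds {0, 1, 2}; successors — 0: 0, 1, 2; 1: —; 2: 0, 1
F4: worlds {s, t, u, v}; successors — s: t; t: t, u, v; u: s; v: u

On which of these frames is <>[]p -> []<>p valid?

F2

This is the axiom for convergence; its first-order frame correspondent is forall x forall y forall z (Rxy & Rxz -> exists w (Ryw & Rzw)).
F1: fails — Rab and Rae but b and e have no common successor.
F2: ✓.
F3: fails — R00 and R01 but 0 and 1 have no common successor.
F4: fails — Rtv and Rtu but v and u have no common successor.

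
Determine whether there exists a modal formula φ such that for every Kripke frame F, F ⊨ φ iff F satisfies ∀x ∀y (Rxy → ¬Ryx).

No

If a class were modally definable it would be closed under surjective bounded morphisms (Goldblatt–Thomason).
The 3-cycle (worlds w0,w1,w2 with w0→w1→w2→w0) is asymmetric. Mapping every world to a single reflexive point • is a surjective bounded morphism, and the reflexive point is not asymmetric (R•• but asymmetry requires ¬R••).
Hence asymmetry is not modally definable.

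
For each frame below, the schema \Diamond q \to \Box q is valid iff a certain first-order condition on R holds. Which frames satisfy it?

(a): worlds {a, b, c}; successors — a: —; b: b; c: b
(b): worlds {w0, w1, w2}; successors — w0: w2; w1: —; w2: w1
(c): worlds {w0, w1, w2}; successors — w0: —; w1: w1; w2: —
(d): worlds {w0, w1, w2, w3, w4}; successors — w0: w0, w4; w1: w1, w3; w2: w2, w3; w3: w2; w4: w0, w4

This is the axiom for partial functionality; its first-order frame correspondent is \forall x \forall y \forall z (Rxy \wedge Rxz \to y = z).
(a): ✓.
(b): ✓.
(c): ✓.
(d): fails — w0 sees both w0 and w4.
Valid on: (a), (b), (c).

(a), (b), (c)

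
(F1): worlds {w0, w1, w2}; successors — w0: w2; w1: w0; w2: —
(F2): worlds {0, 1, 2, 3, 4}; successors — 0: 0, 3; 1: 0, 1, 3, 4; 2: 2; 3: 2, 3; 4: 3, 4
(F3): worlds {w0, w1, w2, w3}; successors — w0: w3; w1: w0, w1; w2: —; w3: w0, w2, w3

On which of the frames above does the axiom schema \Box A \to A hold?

(F2)

The schema corresponds to reflexivity: \forall x Rxx.
(F1): fails — world w0 does not see itself.
(F2): satisfies the condition.
(F3): fails — world w0 does not see itself.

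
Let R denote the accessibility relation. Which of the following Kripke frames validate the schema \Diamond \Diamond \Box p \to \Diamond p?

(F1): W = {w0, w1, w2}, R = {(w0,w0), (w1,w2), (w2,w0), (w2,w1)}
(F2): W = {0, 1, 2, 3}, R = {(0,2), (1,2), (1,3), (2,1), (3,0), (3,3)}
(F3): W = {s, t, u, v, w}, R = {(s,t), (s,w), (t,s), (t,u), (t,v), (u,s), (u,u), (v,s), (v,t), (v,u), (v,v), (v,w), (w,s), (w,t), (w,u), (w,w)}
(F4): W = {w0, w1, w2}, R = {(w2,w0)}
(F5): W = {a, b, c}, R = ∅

Frame correspondent (Sahlqvist): \forall x \forall y (x R^2 y \to \exists w (yRw \wedge xRw)) — i.e. a generalized confluence (Geach) condition.
(F1): fails — w1R²w0 but no w with w0Rw and w1Rw.
(F2): fails — 2R²3 but no w with 3Rw and 2Rw.
(F3): fails — sR²t but no w* with tRw* and sRw*.
(F4): ✓.
(F5): ✓.
Valid on: (F4), (F5).

(F4), (F5)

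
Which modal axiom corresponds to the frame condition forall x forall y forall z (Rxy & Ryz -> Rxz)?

□q → □□q

The condition is transitivity. The 4 schema □q → □□q defines it.
Suppose □q→□□q is valid. Take Rxy, Ryz and set V(q)={w : Rxw}. Then □q at x, so □□q at x, so □q at y, so q at z, i.e. Rxz.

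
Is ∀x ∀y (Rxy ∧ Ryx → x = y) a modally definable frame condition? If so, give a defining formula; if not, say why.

Modal frame validity is preserved under surjective bounded morphisms.
The 6-cycle (worlds w0,w1,w2,w3,w4,w5 with w0→w1→w2→w3→w4→w5→w0) is antisymmetric. Sending even-indexed worlds to s and odd-indexed worlds to t is a surjective bounded morphism onto the two-world frame with s↔t, which is not antisymmetric.
So the class is not modally definable.

Not definable by any modal formula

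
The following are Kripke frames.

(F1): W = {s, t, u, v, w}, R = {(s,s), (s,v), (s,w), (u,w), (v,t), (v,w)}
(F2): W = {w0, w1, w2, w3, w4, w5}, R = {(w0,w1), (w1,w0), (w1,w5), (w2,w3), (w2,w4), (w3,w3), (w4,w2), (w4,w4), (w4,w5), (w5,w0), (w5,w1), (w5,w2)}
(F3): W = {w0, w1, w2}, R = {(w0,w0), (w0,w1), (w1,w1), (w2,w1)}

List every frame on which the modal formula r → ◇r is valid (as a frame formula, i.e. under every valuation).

This is the axiom for reflexivity; its first-order frame correspondent is ∀x Rxx.
(F1): fails — world t does not see itself.
(F2): fails — world w0 does not see itself.
(F3): fails — world w2 does not see itself.

none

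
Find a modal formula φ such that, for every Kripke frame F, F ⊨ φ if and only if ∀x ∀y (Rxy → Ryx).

The condition is symmetry. The B schema p → □◇p defines it.
Suppose p→□◇p is valid. Take Rxy and set V(p)={x}. Then p at x, so □◇p at x, so ◇p at y, so some z with Ryz has p; z=x, i.e. Ryx.

p → □◇p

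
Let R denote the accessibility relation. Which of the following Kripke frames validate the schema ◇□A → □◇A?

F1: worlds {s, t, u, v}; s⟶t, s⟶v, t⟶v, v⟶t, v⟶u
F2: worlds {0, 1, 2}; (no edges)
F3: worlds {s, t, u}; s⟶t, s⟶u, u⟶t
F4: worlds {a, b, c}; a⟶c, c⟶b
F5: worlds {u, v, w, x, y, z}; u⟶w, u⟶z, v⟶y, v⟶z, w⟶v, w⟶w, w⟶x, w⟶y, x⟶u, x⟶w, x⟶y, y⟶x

Frame correspondent (Sahlqvist): ∀x ∀y ∀z (Rxy ∧ Rxz → ∃w (Ryw ∧ Rzw)) — i.e. convergence.
F1: fails — Rsv and Rst but v and t have no common successor.
F2: holds.
F3: fails — Rsu and Rst but u and t have no common successor.
F4: fails — Rcb and Rcb but b and b have no common successor.
F5: fails — Ruz and Ruz but z and z have no common successor.
Valid on: F2.

F2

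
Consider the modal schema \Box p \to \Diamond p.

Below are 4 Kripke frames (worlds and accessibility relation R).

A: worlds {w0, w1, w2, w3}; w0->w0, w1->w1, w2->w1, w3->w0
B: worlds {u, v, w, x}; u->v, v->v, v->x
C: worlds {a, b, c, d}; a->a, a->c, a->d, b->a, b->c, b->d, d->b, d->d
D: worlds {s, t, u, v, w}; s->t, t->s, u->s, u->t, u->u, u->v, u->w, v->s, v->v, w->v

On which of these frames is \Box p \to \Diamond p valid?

This is the axiom for seriality; its first-order frame correspondent is \forall x \exists y Rxy.
A: ✓.
B: fails — world w has no successor.
C: fails — world c has no successor.
D: ✓.
Valid on: A, D.

A, D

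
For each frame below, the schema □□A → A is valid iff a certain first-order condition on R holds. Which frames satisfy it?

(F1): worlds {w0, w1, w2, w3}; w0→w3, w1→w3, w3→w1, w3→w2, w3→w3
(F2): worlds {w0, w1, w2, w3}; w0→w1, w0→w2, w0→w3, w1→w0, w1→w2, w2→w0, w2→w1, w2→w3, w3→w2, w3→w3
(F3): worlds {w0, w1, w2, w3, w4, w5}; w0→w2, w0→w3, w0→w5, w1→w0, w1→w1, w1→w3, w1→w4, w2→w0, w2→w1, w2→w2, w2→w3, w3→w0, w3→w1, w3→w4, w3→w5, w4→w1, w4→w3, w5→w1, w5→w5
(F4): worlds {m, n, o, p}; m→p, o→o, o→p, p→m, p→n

(F2), (F3)

This is the axiom for a generalized confluence (Geach) condition; its first-order frame correspondent is ∀x ∃w (xR²w ∧ x = w).
(F1): fails — at w0 but no w with w0R²w and w0=w.
(F2): ✓.
(F3): ✓.
(F4): fails — at n but no w with nR²w and n=w.
Valid on: (F2), (F3).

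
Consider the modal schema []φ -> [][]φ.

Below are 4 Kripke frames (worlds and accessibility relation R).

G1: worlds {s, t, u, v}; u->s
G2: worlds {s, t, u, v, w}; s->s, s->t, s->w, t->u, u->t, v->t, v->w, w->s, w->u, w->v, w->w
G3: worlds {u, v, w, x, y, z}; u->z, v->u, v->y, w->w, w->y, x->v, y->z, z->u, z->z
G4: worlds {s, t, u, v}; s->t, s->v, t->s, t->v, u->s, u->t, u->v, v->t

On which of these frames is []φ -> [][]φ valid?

G1

The schema corresponds to transitivity: forall x forall y forall z (Rxy & Ryz -> Rxz).
G1: condition met.
G2: fails — Rwu and Rut but not Rwt.
G3: fails — Ruz and Rzu but not Ruu.
G4: fails — Rtv and Rvt but not Rtt.
Valid on: G1.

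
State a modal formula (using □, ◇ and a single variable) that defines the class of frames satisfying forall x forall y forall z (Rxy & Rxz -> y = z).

This is partial functionality; the standard corresponding axiom is CD: ◇p → □p.
Suppose ◇p→□p is valid. Take Rxy, Rxz and set V(p)={y}. Then ◇p at x, so □p at x, so p at z, i.e. z=y.

◇p → □p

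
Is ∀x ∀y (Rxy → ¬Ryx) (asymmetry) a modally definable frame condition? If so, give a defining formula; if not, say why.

Modal frame validity is preserved under surjective bounded morphisms.
The 3-cycle (worlds a,b,c with a→b→c→a) is asymmetric. Mapping every world to a single reflexive point • is a surjective bounded morphism, and the reflexive point is not asymmetric (R•• but asymmetry requires ¬R••).
Hence asymmetry is not modally definable.

No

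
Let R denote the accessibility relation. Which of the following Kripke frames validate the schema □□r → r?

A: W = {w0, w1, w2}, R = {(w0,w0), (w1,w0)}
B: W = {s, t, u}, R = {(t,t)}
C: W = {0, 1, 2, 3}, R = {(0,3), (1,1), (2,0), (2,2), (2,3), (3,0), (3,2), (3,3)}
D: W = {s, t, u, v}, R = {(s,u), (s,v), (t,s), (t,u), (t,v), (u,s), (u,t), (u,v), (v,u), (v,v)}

The schema corresponds to a generalized confluence (Geach) condition: ∀x ∃w (xR²w ∧ x = w).
A: fails — at w1 but no w with w1R²w and w1=w.
B: fails — at s but no w with sR²w and s=w.
C: ✓.
D: ✓.

C, D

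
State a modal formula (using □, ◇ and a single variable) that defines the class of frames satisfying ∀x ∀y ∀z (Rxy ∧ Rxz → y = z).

This is partial functionality; the standard corresponding axiom is CD: ◇p → □p.
Suppose ◇p→□p is valid. Take Rxy, Rxz and set V(p)={y}. Then ◇p at x, so □p at x, so p at z, i.e. z=y.

◇p → □p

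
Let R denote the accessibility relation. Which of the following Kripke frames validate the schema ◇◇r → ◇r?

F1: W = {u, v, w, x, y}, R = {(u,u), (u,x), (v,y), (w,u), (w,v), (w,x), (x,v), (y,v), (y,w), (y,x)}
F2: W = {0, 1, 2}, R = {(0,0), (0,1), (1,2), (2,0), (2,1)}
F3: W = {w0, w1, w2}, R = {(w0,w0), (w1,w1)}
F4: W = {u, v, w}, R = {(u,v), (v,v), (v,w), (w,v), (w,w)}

F3

The schema corresponds to transitivity: ∀x ∀y ∀z (Rxy ∧ Ryz → Rxz).
F1: fails — Ryw and Rwu but not Ryu.
F2: fails — R12 and R20 but not R10.
F3: condition met.
F4: fails — Ruv and Rvw but not Ruw.
Valid on: F3.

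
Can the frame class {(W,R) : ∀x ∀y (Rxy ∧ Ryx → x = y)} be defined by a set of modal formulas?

If a class were modally definable it would be closed under surjective bounded morphisms (Goldblatt–Thomason).
The 4-cycle (worlds w0,w1,w2,w3 with w0→w1→w2→w3→w0) is antisymmetric. Sending even-indexed worlds to s and odd-indexed worlds to t is a surjective bounded morphism onto the two-world frame with s↔t, which is not antisymmetric.
Hence antisymmetry is not modally definable.

No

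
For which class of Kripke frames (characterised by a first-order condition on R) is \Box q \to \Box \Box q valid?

transitivity: \forall x \forall y \forall z (Rxy \wedge Ryz \to Rxz)

This schema is the 4 axiom.
Its frame correspondent is transitivity — \forall x \forall y \forall z (Rxy \wedge Ryz \to Rxz).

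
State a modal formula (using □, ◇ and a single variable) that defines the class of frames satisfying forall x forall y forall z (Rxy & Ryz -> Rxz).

□p → □□p

The condition is transitivity. The 4 schema □p → □□p defines it.
Suppose □p→□□p is valid. Take Rxy, Ryz and set V(p)={w : Rxw}. Then □p at x, so □□p at x, so □p at y, so p at z, i.e. Rxz.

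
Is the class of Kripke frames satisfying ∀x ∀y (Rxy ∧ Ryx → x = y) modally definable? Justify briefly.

If a class were modally definable it would be closed under surjective bounded morphisms (Goldblatt–Thomason).
The 6-cycle (worlds 0,1,2,3,4,5 with 0→1→2→3→4→5→0) is antisymmetric. Sending even-indexed worlds to a and odd-indexed worlds to b is a surjective bounded morphism onto the two-world frame with a↔b, which is not antisymmetric.
So the class is not modally definable.

Not definable by any modal formula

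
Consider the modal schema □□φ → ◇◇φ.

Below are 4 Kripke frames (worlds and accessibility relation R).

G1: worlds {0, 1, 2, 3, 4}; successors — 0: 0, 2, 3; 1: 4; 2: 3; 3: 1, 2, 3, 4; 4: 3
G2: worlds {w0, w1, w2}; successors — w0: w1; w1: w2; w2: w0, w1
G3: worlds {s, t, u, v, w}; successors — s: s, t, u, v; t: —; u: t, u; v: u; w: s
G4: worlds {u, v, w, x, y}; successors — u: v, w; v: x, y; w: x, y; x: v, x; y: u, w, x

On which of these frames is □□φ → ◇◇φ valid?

Frame correspondent (Sahlqvist): ∀x ∃w (xR²w ∧ xR²w) — i.e. a generalized confluence (Geach) condition.
G1: condition met.
G2: condition met.
G3: fails — at t but no w* with tR²w* and tR²w*.
G4: condition met.
Valid on: G1, G2, G4.

G1, G2, G4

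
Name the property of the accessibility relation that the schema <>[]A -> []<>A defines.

Convergence

Suppose ◇□A→□◇A is valid. Take Rxy, Rxz and set V(A)={w : Ryw}. Then □A at y so ◇□A at x, so □◇A at x, so ◇A at z, giving w with Rzw and Ryw.
Conversely, any frame satisfying forall x forall y forall z (Rxy & Rxz -> exists w (Ryw & Rzw)) validates the schema.
Frame condition: forall x forall y forall z (Rxy & Rxz -> exists w (Ryw & Rzw)).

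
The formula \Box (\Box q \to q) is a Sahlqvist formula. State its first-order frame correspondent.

shift-reflexivity: \forall x \forall y (Rxy \to Ryy)

Suppose □(□q→q) is valid. Take Rxy and set V(q)={w : Ryw}. Then at y, □q holds; since □(□q→q) at x, □q→q at y, so q at y, i.e. Ryy.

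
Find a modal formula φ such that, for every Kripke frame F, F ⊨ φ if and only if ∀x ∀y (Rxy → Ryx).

s → □◇s

This is symmetry; the standard corresponding axiom is B: s → □◇s.
Suppose s→□◇s is valid. Take Rxy and set V(s)={x}. Then s at x, so □◇s at x, so ◇s at y, so some z with Ryz has s; z=x, i.e. Ryx.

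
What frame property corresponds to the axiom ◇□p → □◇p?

convergence

Suppose ◇□p→□◇p is valid. Take Rxy, Rxz and set V(p)={w : Ryw}. Then □p at y so ◇□p at x, so □◇p at x, so ◇p at z, giving w with Rzw and Ryw.
Conversely, on a frame with convergence the schema holds at every world under every valuation.
Frame condition: ∀x ∀y ∀z (Rxy ∧ Rxz → ∃w (Ryw ∧ Rzw)).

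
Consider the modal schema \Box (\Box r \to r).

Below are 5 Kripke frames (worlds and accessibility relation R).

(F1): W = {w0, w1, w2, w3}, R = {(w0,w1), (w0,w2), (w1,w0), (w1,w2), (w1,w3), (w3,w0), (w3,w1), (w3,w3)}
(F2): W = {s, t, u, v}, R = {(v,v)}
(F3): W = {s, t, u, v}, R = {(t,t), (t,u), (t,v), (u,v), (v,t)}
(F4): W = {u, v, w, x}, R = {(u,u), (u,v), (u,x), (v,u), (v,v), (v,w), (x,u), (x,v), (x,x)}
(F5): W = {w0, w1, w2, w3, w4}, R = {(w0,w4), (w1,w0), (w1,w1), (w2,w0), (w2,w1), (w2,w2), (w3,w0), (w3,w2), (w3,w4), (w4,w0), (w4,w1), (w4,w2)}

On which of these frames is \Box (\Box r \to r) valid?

The schema corresponds to shift-reflexivity: \forall x \forall y (Rxy \to Ryy).
(F1): fails — Rw1w2 but not Rw2w2.
(F2): holds.
(F3): fails — Ruv but not Rvv.
(F4): fails — Rvw but not Rww.
(F5): fails — Rw1w0 but not Rw0w0.

(F2)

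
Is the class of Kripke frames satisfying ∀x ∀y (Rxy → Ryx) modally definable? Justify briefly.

Yes: it is symmetry, defined by the B schema r → □◇r.

Yes, by r → □◇r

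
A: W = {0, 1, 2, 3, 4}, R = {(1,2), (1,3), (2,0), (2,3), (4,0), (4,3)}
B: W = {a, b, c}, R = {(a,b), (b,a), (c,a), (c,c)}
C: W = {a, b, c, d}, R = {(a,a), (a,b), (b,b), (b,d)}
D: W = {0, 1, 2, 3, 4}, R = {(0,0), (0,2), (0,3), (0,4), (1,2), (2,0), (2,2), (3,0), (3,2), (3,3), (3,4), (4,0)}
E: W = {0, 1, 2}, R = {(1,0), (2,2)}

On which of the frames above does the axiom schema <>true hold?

The schema corresponds to seriality: forall x exists y Rxy.
A: fails — world 0 has no successor.
B: condition met.
C: fails — world c has no successor.
D: condition met.
E: fails — world 0 has no successor.
Valid on: B, D.

B, D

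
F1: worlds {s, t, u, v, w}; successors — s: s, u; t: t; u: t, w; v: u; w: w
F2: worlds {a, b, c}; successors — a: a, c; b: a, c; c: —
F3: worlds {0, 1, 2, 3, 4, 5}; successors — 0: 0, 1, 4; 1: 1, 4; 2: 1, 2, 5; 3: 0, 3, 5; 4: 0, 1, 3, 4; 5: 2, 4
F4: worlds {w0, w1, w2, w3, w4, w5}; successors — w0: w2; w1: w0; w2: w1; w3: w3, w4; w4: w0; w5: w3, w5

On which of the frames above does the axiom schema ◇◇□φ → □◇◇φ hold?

F3

The schema corresponds to a generalized confluence (Geach) condition: ∀x ∀y ∀z ((xR²y ∧ xRz) → ∃w (yRw ∧ zR²w)).
F1: fails — sR²s, sRu but no w* with sRw* and uR²w*.
F2: fails — aR²a, aRc but no w with aRw and cR²w.
F3: holds.
F4: fails — w3R²w0, w3Rw3 but no w with w0Rw and w3R²w.
Valid on: F3.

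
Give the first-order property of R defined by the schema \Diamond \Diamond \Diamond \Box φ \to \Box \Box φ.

This is a Sahlqvist (Geach-type) schema ◇^3□^1φ → □^2◇^0φ.
Minimal-valuation argument: fix x; take any y with xR^3y and any z with xR^2z. Set V(φ) to the set of worlds R-reachable from y in exactly 1 step. Then □^1φ holds at y, so the antecedent holds at x; validity forces ◇^0φ at z, giving a w with zR^0w and yR^1w.
First-order correspondent: \forall x \forall y \forall z ((x R^3 y \wedge x R^2 z) \to \exists w (yRw \wedge z = w)).

\forall x \forall y \forall z ((x R^3 y \wedge x R^2 z) \to \exists w (yRw \wedge z = w))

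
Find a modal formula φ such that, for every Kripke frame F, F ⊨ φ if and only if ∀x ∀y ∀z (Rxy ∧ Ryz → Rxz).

□ψ → □□ψ

This is transitivity; the standard corresponding axiom is 4: □ψ → □□ψ.
Suppose □ψ→□□ψ is valid. Take Rxy, Ryz and set V(ψ)={w : Rxw}. Then □ψ at x, so □□ψ at x, so □ψ at y, so ψ at z, i.e. Rxz.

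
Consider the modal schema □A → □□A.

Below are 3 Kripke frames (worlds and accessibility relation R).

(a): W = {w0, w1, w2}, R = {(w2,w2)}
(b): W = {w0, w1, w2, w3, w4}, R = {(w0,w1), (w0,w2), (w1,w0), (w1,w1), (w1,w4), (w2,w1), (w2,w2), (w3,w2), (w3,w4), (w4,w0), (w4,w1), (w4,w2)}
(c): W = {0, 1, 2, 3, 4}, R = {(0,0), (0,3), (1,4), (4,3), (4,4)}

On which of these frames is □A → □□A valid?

The schema corresponds to transitivity: ∀x ∀y ∀z (Rxy ∧ Ryz → Rxz).
(a): ✓.
(b): fails — Rw1w0 and Rw0w2 but not Rw1w2.
(c): fails — R14 and R43 but not R13.
Valid on: (a).

(a)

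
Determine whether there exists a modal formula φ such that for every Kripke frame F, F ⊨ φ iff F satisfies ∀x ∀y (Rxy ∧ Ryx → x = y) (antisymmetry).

If a class were modally definable it would be closed under surjective bounded morphisms (Goldblatt–Thomason).
The 4-cycle (worlds w0,w1,w2,w3 with w0→w1→w2→w3→w0) is antisymmetric. Sending even-indexed worlds to • and odd-indexed worlds to ∘ is a surjective bounded morphism onto the two-world frame with •↔∘, which is not antisymmetric.
So no modal formula (or set of formulas) defines exactly the antisymmetric frames.

Not definable by any modal formula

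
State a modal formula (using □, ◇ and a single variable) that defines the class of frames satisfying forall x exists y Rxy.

A defining formula is □p → ◇p (the D axiom).
Suppose □p→◇p is valid. At any x set V(p)=W. Then □p at x, so ◇p at x, so x has a successor.

□p → ◇p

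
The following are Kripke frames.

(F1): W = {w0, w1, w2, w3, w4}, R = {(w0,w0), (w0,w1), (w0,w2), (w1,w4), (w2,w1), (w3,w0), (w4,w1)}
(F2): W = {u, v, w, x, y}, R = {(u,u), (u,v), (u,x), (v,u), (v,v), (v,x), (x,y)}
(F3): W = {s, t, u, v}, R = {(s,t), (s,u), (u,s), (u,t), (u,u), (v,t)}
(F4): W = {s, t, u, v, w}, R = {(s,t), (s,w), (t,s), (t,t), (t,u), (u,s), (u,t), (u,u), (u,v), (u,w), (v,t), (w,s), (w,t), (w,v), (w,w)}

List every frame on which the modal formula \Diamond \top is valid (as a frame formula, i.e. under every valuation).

(F1), (F4)

The schema corresponds to seriality: \forall x \exists y Rxy.
(F1): condition met.
(F2): fails — world w has no successor.
(F3): fails — world t has no successor.
(F4): condition met.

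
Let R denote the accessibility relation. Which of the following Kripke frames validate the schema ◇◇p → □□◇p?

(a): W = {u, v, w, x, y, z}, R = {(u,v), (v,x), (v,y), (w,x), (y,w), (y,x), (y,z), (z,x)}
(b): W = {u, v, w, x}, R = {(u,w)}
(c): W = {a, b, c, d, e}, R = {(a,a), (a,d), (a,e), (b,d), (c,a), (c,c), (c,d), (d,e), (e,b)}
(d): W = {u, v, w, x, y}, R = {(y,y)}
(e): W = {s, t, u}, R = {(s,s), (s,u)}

Frame correspondent (Sahlqvist): ∀x ∀y ∀z ((xR²y ∧ xR²z) → ∃w (y = w ∧ zRw)) — i.e. a generalized confluence (Geach) condition.
(a): fails — uR²x, uR²x but no t with x=t and xRt.
(b): holds.
(c): fails — aR²a, aR²b but no w with a=w and bRw.
(d): holds.
(e): fails — sR²s, sR²u but no w with s=w and uRw.
Valid on: (b), (d).

(b), (d)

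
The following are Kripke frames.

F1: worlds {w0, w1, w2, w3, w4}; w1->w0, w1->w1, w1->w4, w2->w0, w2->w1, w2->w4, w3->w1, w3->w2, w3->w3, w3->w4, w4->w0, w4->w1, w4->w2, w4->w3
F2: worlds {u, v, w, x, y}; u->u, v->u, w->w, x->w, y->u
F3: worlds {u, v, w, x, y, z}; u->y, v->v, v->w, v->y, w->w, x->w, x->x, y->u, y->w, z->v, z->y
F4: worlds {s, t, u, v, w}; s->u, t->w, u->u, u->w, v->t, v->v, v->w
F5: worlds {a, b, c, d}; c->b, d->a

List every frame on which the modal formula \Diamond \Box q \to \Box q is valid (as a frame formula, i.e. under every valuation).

Frame correspondent (Sahlqvist): \forall x \forall y \forall z (Rxy \wedge Rxz \to Ryz) — i.e. the Euclidean property.
F1: fails — Rw1w0 and Rw1w1 but not Rw0w1.
F2: condition met.
F3: fails — Ruy and Ruy but not Ryy.
F4: fails — Rtw and Rtw but not Rww.
F5: fails — Rcb and Rcb but not Rbb.
Valid on: F2.

F2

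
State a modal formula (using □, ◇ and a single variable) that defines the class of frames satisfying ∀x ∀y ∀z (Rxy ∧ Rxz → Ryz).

The condition is the Euclidean property. The 5 schema ◇s → □◇s defines it.

◇s → □◇s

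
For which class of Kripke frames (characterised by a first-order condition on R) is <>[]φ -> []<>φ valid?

Suppose ◇□φ→□◇φ is valid. Take Rxy, Rxz and set V(φ)={w : Ryw}. Then □φ at y so ◇□φ at x, so □◇φ at x, so ◇φ at z, giving w with Rzw and Ryw.
Conversely, any frame satisfying forall x forall y forall z (Rxy & Rxz -> exists w (Ryw & Rzw)) validates the schema.
Frame condition: forall x forall y forall z (Rxy & Rxz -> exists w (Ryw & Rzw)).

convergence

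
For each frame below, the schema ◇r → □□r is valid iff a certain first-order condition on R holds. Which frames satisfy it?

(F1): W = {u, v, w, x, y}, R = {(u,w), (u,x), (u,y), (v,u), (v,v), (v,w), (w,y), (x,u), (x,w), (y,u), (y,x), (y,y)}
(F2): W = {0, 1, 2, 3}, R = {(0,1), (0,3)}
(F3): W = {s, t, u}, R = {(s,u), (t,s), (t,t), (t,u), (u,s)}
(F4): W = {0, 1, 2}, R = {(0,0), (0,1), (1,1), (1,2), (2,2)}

Frame correspondent (Sahlqvist): ∀x ∀y ∀z ((xRy ∧ xR²z) → ∃w (y = w ∧ z = w)) — i.e. a generalized confluence (Geach) condition.
(F1): fails — uRw, uR²u but w ≠ u.
(F2): ✓.
(F3): fails — sRu, sR²s but u ≠ s.
(F4): fails — 0R0, 0R²1 but 0 ≠ 1.
Valid on: (F2).

(F2)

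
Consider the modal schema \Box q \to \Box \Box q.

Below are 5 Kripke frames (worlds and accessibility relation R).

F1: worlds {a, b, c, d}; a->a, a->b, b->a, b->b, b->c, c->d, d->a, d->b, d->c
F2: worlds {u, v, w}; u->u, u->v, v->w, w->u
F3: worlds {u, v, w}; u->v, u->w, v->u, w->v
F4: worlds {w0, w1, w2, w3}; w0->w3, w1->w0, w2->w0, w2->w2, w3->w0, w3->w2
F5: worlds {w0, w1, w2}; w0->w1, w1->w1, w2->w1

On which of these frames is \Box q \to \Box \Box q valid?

F5

Frame correspondent (Sahlqvist): \forall x \forall y \forall z (Rxy \wedge Ryz \to Rxz) — i.e. transitivity.
F1: fails — Rbc and Rcd but not Rbd.
F2: fails — Ruv and Rvw but not Ruw.
F3: fails — Ruv and Rvu but not Ruu.
F4: fails — Rw1w0 and Rw0w3 but not Rw1w3.
F5: condition met.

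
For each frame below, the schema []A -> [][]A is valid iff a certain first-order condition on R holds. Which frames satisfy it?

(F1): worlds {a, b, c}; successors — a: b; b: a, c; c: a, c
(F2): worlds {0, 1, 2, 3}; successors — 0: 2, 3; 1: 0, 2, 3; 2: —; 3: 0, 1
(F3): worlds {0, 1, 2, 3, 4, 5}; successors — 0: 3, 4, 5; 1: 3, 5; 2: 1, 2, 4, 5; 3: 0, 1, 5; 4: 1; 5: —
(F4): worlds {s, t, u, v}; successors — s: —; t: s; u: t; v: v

none

Frame correspondent (Sahlqvist): forall x forall y forall z (Rxy & Ryz -> Rxz) — i.e. transitivity.
(F1): fails — Rab and Rbc but not Rac.
(F2): fails — R31 and R12 but not R32.
(F3): fails — R31 and R13 but not R33.
(F4): fails — Rut and Rts but not Rus.
Valid on no frame.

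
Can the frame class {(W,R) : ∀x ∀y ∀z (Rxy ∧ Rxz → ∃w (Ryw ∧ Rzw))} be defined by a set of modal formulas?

This is a Sahlqvist condition; the .2 axiom ◇□q → □◇q defines it.
Suppose ◇□q→□◇q is valid. Take Rxy, Rxz and set V(q)={w : Ryw}. Then □q at y so ◇□q at x, so □◇q at x, so ◇q at z, giving w with Rzw and Ryw.

Definable; ◇□q → □◇q defines it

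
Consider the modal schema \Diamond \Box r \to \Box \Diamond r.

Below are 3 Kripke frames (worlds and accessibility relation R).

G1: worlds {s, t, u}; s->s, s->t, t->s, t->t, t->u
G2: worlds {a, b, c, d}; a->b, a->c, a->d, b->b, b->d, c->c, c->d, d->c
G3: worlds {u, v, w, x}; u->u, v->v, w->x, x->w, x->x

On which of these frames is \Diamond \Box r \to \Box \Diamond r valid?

This is the axiom for convergence; its first-order frame correspondent is \forall x \forall y \forall z (Rxy \wedge Rxz \to \exists w (Ryw \wedge Rzw)).
G1: fails — Rts and Rtu but s and u have no common successor.
G2: fails — Rab and Rad but b and d have no common successor.
G3: holds.

G3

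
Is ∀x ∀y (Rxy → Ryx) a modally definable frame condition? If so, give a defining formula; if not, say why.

Yes, by q → □◇q

This is a Sahlqvist condition; the B axiom q → □◇q defines it.
Suppose q→□◇q is valid. Take Rxy and set V(q)={x}. Then q at x, so □◇q at x, so ◇q at y, so some z with Ryz has q; z=x, i.e. Ryx.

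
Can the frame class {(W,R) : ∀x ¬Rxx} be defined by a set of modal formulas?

No

If a class were modally definable it would be closed under surjective bounded morphisms (Goldblatt–Thomason).
The 2-cycle (worlds w0,w1 with w0→w1→w0) is irreflexive, and the map sending every world to a single reflexive point • is a surjective bounded morphism (forth: every edge maps to (•,•); back: every world has a successor). So any modal formula valid on the 2-cycle is also valid on the reflexive point, which is not irreflexive.
So no modal formula (or set of formulas) defines exactly the irreflexive frames.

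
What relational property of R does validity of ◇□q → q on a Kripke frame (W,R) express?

Replacing q by ¬q and contraposing gives the equivalent schema q → □◇q.
Suppose q→□◇q is valid. Take Rxy and set V(q)={x}. Then q at x, so □◇q at x, so ◇q at y, so some z with Ryz has q; z=x, i.e. Ryx.

Symmetry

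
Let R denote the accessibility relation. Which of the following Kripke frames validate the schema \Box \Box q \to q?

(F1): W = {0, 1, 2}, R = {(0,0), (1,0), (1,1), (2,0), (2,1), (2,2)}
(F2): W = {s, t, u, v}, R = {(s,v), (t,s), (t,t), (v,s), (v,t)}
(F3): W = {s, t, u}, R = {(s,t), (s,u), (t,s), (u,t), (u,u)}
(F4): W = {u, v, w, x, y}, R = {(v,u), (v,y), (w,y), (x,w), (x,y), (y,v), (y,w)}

This is the axiom for a generalized confluence (Geach) condition; its first-order frame correspondent is \forall x \exists w (x R^2 w \wedge x = w).
(F1): holds.
(F2): fails — at u but no w with uR²w and u=w.
(F3): holds.
(F4): fails — at u but no t with uR²t and u=t.
Valid on: (F1), (F3).

(F1), (F3)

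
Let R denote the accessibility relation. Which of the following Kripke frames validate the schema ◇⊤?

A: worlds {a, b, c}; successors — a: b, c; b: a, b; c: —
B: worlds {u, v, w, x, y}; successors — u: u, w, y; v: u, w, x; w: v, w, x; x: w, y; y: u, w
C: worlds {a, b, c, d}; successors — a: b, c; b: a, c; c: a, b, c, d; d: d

B, C

Frame correspondent (Sahlqvist): ∀x ∃y Rxy — i.e. seriality.
A: fails — world c has no successor.
B: ✓.
C: ✓.
Valid on: B, C.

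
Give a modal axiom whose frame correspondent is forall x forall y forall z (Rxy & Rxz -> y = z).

◇r → □r

The condition is partial functionality. The CD schema ◇r → □r defines it.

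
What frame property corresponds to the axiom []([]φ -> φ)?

shift-reflexivity

This is the T□ axiom.
It corresponds to shift-reflexivity: forall x forall y (Rxy -> Ryy).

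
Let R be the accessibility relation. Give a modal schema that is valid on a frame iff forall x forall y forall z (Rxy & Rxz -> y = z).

This is partial functionality; the standard corresponding axiom is CD: ◇q → □q.
Suppose ◇q→□q is valid. Take Rxy, Rxz and set V(q)={y}. Then ◇q at x, so □q at x, so q at z, i.e. z=y.

◇q → □q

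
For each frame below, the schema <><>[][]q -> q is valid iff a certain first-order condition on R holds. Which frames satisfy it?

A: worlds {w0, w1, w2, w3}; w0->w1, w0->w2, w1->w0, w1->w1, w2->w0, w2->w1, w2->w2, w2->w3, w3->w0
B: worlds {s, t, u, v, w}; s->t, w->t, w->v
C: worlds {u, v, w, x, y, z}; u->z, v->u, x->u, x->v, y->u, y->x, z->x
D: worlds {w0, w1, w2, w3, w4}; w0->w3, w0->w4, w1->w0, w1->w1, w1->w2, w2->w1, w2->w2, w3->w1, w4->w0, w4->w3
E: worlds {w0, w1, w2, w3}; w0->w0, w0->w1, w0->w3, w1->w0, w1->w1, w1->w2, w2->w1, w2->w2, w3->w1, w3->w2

This is the axiom for a generalized confluence (Geach) condition; its first-order frame correspondent is forall x forall y (x R^2 y -> exists w (y R^2 w & x = w)).
A: fails — w0R²w3 but no w with w3R²w and w0=w.
B: condition met.
C: fails — xR²z but no t with zR²t and x=t.
D: fails — w2R²w0 but no w with w0R²w and w2=w.
E: fails — w3R²w2 but no w with w2R²w and w3=w.

B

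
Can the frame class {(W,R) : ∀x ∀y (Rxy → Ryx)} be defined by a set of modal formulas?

This is a Sahlqvist condition; the B axiom r → □◇r defines it.
Suppose r→□◇r is valid. Take Rxy and set V(r)={x}. Then r at x, so □◇r at x, so ◇r at y, so some z with Ryz has r; z=x, i.e. Ryx.

Yes — defined by r → □◇r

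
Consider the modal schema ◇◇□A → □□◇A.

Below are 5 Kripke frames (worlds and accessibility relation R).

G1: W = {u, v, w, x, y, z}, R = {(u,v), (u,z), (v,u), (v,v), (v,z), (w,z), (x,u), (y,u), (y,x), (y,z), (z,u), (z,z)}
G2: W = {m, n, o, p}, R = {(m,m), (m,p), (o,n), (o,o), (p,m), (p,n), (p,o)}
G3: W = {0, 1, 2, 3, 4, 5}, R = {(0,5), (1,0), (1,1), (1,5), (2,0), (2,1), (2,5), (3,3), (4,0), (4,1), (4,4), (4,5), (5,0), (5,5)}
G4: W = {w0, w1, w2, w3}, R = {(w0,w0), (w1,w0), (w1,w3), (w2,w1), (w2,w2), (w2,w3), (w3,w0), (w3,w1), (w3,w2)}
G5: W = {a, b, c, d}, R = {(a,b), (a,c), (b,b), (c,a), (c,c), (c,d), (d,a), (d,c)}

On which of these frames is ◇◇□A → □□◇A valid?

The schema corresponds to a generalized confluence (Geach) condition: ∀x ∀y ∀z ((xR²y ∧ xR²z) → ∃w (yRw ∧ zRw)).
G1: satisfies the condition.
G2: fails — mR²m, mR²n but no w with mRw and nRw.
G3: satisfies the condition.
G4: fails — w1R²w0, w1R²w2 but no w with w0Rw and w2Rw.
G5: fails — aR²b, aR²c but no w with bRw and cRw.
Valid on: G1, G3.

G1, G3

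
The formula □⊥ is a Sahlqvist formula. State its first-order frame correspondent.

Emptiness of R

□⊥ is valid iff no world has any successor (otherwise □⊥ fails at any world with one).
Conversely, on a frame with emptiness of R the schema holds at every world under every valuation.
Frame condition: ∀x ∀y ¬Rxy.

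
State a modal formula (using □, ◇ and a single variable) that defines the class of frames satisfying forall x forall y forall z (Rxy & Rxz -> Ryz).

This is the Euclidean property; the standard corresponding axiom is 5: ◇s → □◇s.

◇s → □◇s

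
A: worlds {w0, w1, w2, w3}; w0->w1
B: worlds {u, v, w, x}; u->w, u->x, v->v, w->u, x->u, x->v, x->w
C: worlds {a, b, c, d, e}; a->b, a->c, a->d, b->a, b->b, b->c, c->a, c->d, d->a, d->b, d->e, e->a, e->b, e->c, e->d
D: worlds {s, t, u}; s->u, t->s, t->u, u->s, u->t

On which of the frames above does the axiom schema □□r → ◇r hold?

C

This is the axiom for a generalized confluence (Geach) condition; its first-order frame correspondent is ∀x ∃w (xR²w ∧ xRw).
A: fails — at w0 but no w with w0R²w and w0Rw.
B: fails — at w but no t with wR²t and wRt.
C: condition met.
D: fails — at s but no w with sR²w and sRw.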